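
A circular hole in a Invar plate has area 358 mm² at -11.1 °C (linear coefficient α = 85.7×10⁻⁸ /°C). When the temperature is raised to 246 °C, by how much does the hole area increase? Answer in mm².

Area coefficient ≈ 2α; |ΔT| = 257.1 K
ΔA = 2αA₀ΔT = 2(85.7×10⁻⁸)(358)(257.1) = 0.158 mm²

ΔA = 0.158 mm²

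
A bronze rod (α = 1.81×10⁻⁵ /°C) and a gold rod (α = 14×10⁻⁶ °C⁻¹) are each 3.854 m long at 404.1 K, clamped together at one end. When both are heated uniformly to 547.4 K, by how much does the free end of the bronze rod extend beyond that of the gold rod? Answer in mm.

2.26 mm

ΔT = 143.3 K
bronze: ΔL = 1.81×10⁻⁵ × 3.854 m × 143.3 = 9.9962×10⁻³ m = 9.9962 mm
gold: ΔL = 14×10⁻⁶ × 3.854 m × 143.3 = 7.7319×10⁻³ m = 7.7319 mm
difference = 9.9962 − 7.7319 = 2.2643 mm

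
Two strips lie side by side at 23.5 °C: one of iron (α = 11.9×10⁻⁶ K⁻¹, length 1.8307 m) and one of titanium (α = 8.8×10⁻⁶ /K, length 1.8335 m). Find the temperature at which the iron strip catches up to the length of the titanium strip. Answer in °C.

L₁(1 + α₁ΔT) = L₂(1 + α₂ΔT) ⇒ ΔT = (L₂ − L₁)/(α₁L₁ − α₂L₂)
L₂ − L₁ = 1.8335 − 1.8307 = 2.80×10⁻³ m
α₁L₁ − α₂L₂ = 11.9×10⁻⁶×1.8307 − 8.8×10⁻⁶×1.8335 = 5.65053×10⁻⁶ m/K
ΔT = 2.80×10⁻³ / 5.65053×10⁻⁶ = 495.529 K
T = 23.5 + 495.529 = 519.029 °C

T = 519.0 °C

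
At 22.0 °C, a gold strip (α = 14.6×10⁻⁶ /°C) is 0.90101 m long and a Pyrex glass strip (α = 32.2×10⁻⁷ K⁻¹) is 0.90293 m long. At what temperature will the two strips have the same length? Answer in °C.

T = 209.4 °C

Equal length when α₁L₁ΔT − α₂L₂ΔT = L₂ − L₁ = 1.92×10⁻³ m
α₁L₁ = 1.3154746×10⁻⁵, α₂L₂ = 2.9074346×10⁻⁶ → Δ(αL) = 1.02473114×10⁻⁵ m/K
ΔT = 1.92×10⁻³ / 1.02473114×10⁻⁵ = 187.366 K, so T = 22.0 + 187.366 = 209.366 °C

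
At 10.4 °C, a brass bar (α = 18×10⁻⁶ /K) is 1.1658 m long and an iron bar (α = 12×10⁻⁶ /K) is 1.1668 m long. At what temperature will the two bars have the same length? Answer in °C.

L₁(1 + α₁ΔT) = L₂(1 + α₂ΔT) ⇒ ΔT = (L₂ − L₁)/(α₁L₁ − α₂L₂)
L₂ − L₁ = 1.1668 − 1.1658 = 1.00×10⁻³ m
α₁L₁ − α₂L₂ = 18×10⁻⁶×1.1658 − 12×10⁻⁶×1.1668 = 6.9828×10⁻⁶ m/K
ΔT = 1.00×10⁻³ / 6.9828×10⁻⁶ = 143.209 K
T = 10.4 + 143.209 = 153.609 °C

T = 153.6 °C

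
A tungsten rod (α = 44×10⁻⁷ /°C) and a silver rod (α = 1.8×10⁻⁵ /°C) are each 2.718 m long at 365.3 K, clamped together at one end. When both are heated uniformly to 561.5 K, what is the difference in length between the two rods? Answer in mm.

ΔT = 196.2 K
tungsten: ΔL = 44×10⁻⁷ × 2.718 m × 196.2 = 2.3464×10⁻³ m = 2.3464 mm
silver: ΔL = 1.8×10⁻⁵ × 2.718 m × 196.2 = 9.5989×10⁻³ m = 9.5989 mm
difference = 9.5989 − 2.3464 = 7.2525 mm

7.25 mm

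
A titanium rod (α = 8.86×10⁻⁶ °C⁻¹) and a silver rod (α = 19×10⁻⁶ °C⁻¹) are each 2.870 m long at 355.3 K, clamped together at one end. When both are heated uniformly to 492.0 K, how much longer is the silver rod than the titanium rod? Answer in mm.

3.98 mm

ΔT = 136.7 K
titanium: ΔL = 8.86×10⁻⁶ × 2.870 m × 136.7 = 3.4760×10⁻³ m = 3.4760 mm
silver: ΔL = 19×10⁻⁶ × 2.870 m × 136.7 = 7.4543×10⁻³ m = 7.4543 mm
difference = 7.4543 − 3.4760 = 3.9783 mm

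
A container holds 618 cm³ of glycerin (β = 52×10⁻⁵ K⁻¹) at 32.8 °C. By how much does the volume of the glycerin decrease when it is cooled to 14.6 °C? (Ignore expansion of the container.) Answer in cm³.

|ΔT| = |14.6 − 32.8| = 18.2 K
ΔV = βV₀ΔT = (52×10⁻⁵)(618)(18.2) = 5.85 cm³

ΔV = 5.85 cm³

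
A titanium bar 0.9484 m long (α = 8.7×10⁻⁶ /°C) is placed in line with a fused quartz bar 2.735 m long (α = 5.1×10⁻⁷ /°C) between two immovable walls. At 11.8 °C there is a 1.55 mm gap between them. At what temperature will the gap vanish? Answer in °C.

α₁L₁ = 8.25108×10⁻⁶ m/K, α₂L₂ = 1.39485×10⁻⁶ m/K → total 9.64593×10⁻⁶ m/K
ΔT = g/(α₁L₁+α₂L₂) = 1.55×10⁻³ / 9.64593×10⁻⁶ = 160.69 K
T = 11.8 + 160.69 = 172.49 °C

T = 172 °C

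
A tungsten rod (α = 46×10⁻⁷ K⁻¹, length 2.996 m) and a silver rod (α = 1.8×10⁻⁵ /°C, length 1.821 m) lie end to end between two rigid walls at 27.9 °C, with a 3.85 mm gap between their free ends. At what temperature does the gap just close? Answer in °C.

T = 111 °C

Gap closes when ΔL₁ + ΔL₂ = 3.85 mm = 3.85×10⁻³ m
(α₁L₁ + α₂L₂)ΔT = g
α₁L₁ + α₂L₂ = 46×10⁻⁷×2.996 + 1.8×10⁻⁵×1.821 = 4.65596×10⁻⁵ m/K
ΔT = 3.85×10⁻³ / 4.65596×10⁻⁵ = 82.69 K
T = 27.9 + 82.69 = 110.59 °C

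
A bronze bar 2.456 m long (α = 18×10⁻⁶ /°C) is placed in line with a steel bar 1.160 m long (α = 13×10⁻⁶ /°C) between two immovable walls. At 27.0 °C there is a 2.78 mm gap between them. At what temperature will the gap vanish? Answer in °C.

T = 73.9 °C

α₁L₁ = 4.4208×10⁻⁵ m/K, α₂L₂ = 1.508×10⁻⁵ m/K → total 5.9288×10⁻⁵ m/K
ΔT = g/(α₁L₁+α₂L₂) = 2.78×10⁻³ / 5.9288×10⁻⁵ = 46.890 K
T = 27.0 + 46.890 = 73.890 °C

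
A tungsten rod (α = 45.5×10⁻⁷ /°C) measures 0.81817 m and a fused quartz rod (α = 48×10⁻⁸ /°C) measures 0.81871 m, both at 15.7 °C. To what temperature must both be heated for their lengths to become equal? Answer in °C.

L₁(1 + α₁ΔT) = L₂(1 + α₂ΔT) ⇒ ΔT = (L₂ − L₁)/(α₁L₁ − α₂L₂)
L₂ − L₁ = 0.81871 − 0.81817 = 5.40×10⁻⁴ m
α₁L₁ − α₂L₂ = 45.5×10⁻⁷×0.81817 − 48×10⁻⁸×0.81871 = 3.3296927×10⁻⁶ m/K
ΔT = 5.40×10⁻⁴ / 3.3296927×10⁻⁶ = 162.177 K
T = 15.7 + 162.177 = 177.877 °C

T = 177.9 °C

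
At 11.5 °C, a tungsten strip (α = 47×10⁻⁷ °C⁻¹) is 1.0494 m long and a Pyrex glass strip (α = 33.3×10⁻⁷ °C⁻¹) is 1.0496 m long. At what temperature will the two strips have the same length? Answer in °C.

L₁(1 + α₁ΔT) = L₂(1 + α₂ΔT) ⇒ ΔT = (L₂ − L₁)/(α₁L₁ − α₂L₂)
L₂ − L₁ = 1.0496 − 1.0494 = 2.00×10⁻⁴ m
α₁L₁ − α₂L₂ = 47×10⁻⁷×1.0494 − 33.3×10⁻⁷×1.0496 = 1.437012×10⁻⁶ m/K
ΔT = 2.00×10⁻⁴ / 1.437012×10⁻⁶ = 139.178 K
T = 11.5 + 139.178 = 150.678 °C

T = 150.7 °C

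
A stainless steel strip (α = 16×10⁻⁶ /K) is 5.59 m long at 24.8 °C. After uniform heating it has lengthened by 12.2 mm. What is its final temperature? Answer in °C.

ΔL = αL₀ΔT ⇒ ΔT = ΔL / (αL₀)
ΔT = 12.2×10⁻³ m / (16×10⁻⁶ × 5.59 m) = 136.40 K
T = 24.8 + 136.40 = 161.20 °C

T = 161 °C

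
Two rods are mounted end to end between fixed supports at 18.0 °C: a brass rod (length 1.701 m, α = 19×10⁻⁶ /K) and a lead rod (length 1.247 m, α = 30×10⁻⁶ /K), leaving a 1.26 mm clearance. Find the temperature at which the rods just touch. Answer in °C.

Gap closes when ΔL₁ + ΔL₂ = 1.26 mm = 1.26×10⁻³ m
(α₁L₁ + α₂L₂)ΔT = g
α₁L₁ + α₂L₂ = 19×10⁻⁶×1.701 + 30×10⁻⁶×1.247 = 6.9729×10⁻⁵ m/K
ΔT = 1.26×10⁻³ / 6.9729×10⁻⁵ = 18.070 K
T = 18.0 + 18.070 = 36.070 °C

T = 36.1 °C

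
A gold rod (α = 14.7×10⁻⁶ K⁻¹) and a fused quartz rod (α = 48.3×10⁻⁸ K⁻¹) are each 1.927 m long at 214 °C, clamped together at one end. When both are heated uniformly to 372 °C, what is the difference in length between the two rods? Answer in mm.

ΔT = 158 K
gold: ΔL = 14.7×10⁻⁶ × 1.927 m × 158 = 4.4757×10⁻³ m = 4.4757 mm
fused quartz: ΔL = 48.3×10⁻⁸ × 1.927 m × 158 = 1.4706×10⁻⁴ m = 0.14706 mm
difference = 4.4757 − 0.14706 = 4.32864 mm

4.33 mm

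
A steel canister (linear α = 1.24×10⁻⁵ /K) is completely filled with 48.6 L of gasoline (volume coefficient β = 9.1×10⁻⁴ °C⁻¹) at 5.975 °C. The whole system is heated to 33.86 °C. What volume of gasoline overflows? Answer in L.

The canister also expands: β_container ≈ 3α = 3.72×10⁻⁵ /K
Net overflow = V₀(β_liq − 3α_cont)ΔT
β − 3α = 9.10×10⁻⁴ − 3.72×10⁻⁵ = 8.728×10⁻⁴ /K; ΔT = 27.885 K
ΔV = 48.6 × 8.728×10⁻⁴ × 27.885 = 1.18 L

1.18 L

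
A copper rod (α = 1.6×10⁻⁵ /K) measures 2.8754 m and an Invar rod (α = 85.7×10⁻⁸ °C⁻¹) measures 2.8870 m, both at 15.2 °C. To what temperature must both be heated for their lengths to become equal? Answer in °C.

T = 281.7 °C

L₁(1 + α₁ΔT) = L₂(1 + α₂ΔT) ⇒ ΔT = (L₂ − L₁)/(α₁L₁ − α₂L₂)
L₂ − L₁ = 2.8870 − 2.8754 = 1.16×10⁻² m
α₁L₁ − α₂L₂ = 1.6×10⁻⁵×2.8754 − 85.7×10⁻⁸×2.8870 = 4.3532241×10⁻⁵ m/K
ΔT = 1.16×10⁻² / 4.3532241×10⁻⁵ = 266.469 K
T = 15.2 + 266.469 = 281.669 °C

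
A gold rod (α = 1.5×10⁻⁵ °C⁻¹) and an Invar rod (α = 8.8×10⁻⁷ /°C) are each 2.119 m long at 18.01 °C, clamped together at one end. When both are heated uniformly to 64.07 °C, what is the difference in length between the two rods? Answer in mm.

1.38 mm

ΔT = 46.06 K
gold: ΔL = 1.5×10⁻⁵ × 2.119 m × 46.06 = 1.4640×10⁻³ m = 1.4640 mm
Invar: ΔL = 8.8×10⁻⁷ × 2.119 m × 46.06 = 8.5889×10⁻⁵ m = 0.085889 mm
difference = 1.4640 − 0.085889 = 1.378111 mm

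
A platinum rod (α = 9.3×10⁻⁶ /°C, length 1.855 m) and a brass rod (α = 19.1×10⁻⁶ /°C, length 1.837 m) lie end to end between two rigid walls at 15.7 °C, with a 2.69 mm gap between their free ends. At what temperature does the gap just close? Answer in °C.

Gap closes when ΔL₁ + ΔL₂ = 2.69 mm = 2.69×10⁻³ m
(α₁L₁ + α₂L₂)ΔT = g
α₁L₁ + α₂L₂ = 9.3×10⁻⁶×1.855 + 19.1×10⁻⁶×1.837 = 5.23382×10⁻⁵ m/K
ΔT = 2.69×10⁻³ / 5.23382×10⁻⁵ = 51.396 K
T = 15.7 + 51.396 = 67.096 °C

T = 67.1 °C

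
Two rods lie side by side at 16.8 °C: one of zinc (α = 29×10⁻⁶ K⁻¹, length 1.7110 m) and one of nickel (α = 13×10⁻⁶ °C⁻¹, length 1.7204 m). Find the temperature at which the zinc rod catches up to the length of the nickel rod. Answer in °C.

Equal length when α₁L₁ΔT − α₂L₂ΔT = L₂ − L₁ = 9.40×10⁻³ m
α₁L₁ = 4.9619×10⁻⁵, α₂L₂ = 2.23652×10⁻⁵ → Δ(αL) = 2.72538×10⁻⁵ m/K
ΔT = 9.40×10⁻³ / 2.72538×10⁻⁵ = 344.906 K, so T = 16.8 + 344.906 = 361.706 °C

T = 361.7 °C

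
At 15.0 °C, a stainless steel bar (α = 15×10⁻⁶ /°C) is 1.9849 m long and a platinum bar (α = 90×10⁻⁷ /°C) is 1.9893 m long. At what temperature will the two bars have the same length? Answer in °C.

T = 385.7 °C

Equal length when α₁L₁ΔT − α₂L₂ΔT = L₂ − L₁ = 4.40×10⁻³ m
α₁L₁ = 2.97735×10⁻⁵, α₂L₂ = 1.79037×10⁻⁵ → Δ(αL) = 1.18698×10⁻⁵ m/K
ΔT = 4.40×10⁻³ / 1.18698×10⁻⁵ = 370.689 K, so T = 15.0 + 370.689 = 385.689 °C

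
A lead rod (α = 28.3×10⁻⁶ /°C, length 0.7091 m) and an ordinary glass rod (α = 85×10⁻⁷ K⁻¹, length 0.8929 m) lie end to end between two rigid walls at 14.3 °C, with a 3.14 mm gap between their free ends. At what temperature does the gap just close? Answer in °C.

T = 128 °C

α₁L₁ = 2.006753×10⁻⁵ m/K, α₂L₂ = 7.58965×10⁻⁶ m/K → total 2.765718×10⁻⁵ m/K
ΔT = g/(α₁L₁+α₂L₂) = 3.14×10⁻³ / 2.765718×10⁻⁵ = 113.53 K
T = 14.3 + 113.53 = 127.83 °C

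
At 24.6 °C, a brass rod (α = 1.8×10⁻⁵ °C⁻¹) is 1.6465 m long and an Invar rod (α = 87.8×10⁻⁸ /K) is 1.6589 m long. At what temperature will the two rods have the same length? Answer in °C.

T = 464.6 °C

Equal length when α₁L₁ΔT − α₂L₂ΔT = L₂ − L₁ = 1.24×10⁻² m
α₁L₁ = 2.9637×10⁻⁵, α₂L₂ = 1.4565142×10⁻⁶ → Δ(αL) = 2.81804858×10⁻⁵ m/K
ΔT = 1.24×10⁻² / 2.81804858×10⁻⁵ = 440.021 K, so T = 24.6 + 440.021 = 464.621 °C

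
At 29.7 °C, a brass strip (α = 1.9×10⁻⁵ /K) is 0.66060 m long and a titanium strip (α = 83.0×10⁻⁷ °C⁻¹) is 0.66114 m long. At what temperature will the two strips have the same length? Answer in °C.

T = 106.1 °C

Equal length when α₁L₁ΔT − α₂L₂ΔT = L₂ − L₁ = 5.40×10⁻⁴ m
α₁L₁ = 1.25514×10⁻⁵, α₂L₂ = 5.487462×10⁻⁶ → Δ(αL) = 7.063938×10⁻⁶ m/K
ΔT = 5.40×10⁻⁴ / 7.063938×10⁻⁶ = 76.445 K, so T = 29.7 + 76.445 = 106.145 °C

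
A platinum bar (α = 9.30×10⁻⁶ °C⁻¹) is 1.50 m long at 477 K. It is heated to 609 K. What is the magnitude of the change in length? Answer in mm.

ΔL = 1.84 mm

|ΔT| = |609 − 477| = 132 K
ΔL = αL₀ΔT = (9.30×10⁻⁶)(1.50)(132) = 1.84×10⁻³ m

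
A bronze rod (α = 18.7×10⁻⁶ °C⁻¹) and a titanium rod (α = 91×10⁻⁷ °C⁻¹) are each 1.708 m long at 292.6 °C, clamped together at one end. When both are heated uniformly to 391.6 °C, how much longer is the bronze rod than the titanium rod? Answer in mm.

ΔT = 99.0 K
bronze: ΔL = 18.7×10⁻⁶ × 1.708 m × 99.0 = 3.1620×10⁻³ m = 3.1620 mm
titanium: ΔL = 91×10⁻⁷ × 1.708 m × 99.0 = 1.5387×10⁻³ m = 1.5387 mm
difference = 3.1620 − 1.5387 = 1.6233 mm

1.62 mm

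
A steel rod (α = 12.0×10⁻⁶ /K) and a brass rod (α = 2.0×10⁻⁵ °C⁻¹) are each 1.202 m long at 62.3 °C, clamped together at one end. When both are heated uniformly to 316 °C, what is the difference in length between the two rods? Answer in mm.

ΔT = 253.7 K
steel: ΔL = 12.0×10⁻⁶ × 1.202 m × 253.7 = 3.6594×10⁻³ m = 3.6594 mm
brass: ΔL = 2.0×10⁻⁵ × 1.202 m × 253.7 = 6.0989×10⁻³ m = 6.0989 mm
difference = 6.0989 − 3.6594 = 2.4395 mm

2.44 mm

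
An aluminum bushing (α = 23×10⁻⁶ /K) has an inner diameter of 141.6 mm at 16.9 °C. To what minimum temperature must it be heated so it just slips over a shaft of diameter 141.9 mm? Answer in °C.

T = 109 °C

Required Δd = 141.9 − 141.6 = 0.3 mm
Δd = αd₀ΔT ⇒ ΔT = Δd/(αd₀) = 0.3 / (23×10⁻⁶ × 141.6) = 92.11 K
T_min = 16.9 + 92.11 = 109.01 °C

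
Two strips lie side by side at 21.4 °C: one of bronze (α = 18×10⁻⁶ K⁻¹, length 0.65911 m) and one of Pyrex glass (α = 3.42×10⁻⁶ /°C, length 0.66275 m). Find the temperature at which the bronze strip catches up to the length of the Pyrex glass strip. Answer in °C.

Equal length when α₁L₁ΔT − α₂L₂ΔT = L₂ − L₁ = 3.64×10⁻³ m
α₁L₁ = 1.186398×10⁻⁵, α₂L₂ = 2.266605×10⁻⁶ → Δ(αL) = 9.597375×10⁻⁶ m/K
ΔT = 3.64×10⁻³ / 9.597375×10⁻⁶ = 379.270 K, so T = 21.4 + 379.270 = 400.670 °C

T = 400.7 °C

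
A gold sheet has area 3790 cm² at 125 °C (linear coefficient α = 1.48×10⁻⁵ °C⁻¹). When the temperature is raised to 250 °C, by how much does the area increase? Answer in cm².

Area coefficient ≈ 2α; |ΔT| = 125 K
ΔA = 2αA₀ΔT = 2(1.48×10⁻⁵)(3790)(125) = 14.0 cm²

ΔA = 14.0 cm²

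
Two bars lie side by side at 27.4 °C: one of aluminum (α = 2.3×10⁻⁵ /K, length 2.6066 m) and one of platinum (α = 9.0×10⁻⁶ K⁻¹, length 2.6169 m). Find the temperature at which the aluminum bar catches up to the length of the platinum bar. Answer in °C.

T = 310.4 °C

L₁(1 + α₁ΔT) = L₂(1 + α₂ΔT) ⇒ ΔT = (L₂ − L₁)/(α₁L₁ − α₂L₂)
L₂ − L₁ = 2.6169 − 2.6066 = 1.03×10⁻² m
α₁L₁ − α₂L₂ = 2.3×10⁻⁵×2.6066 − 9.0×10⁻⁶×2.6169 = 3.63997×10⁻⁵ m/K
ΔT = 1.03×10⁻² / 3.63997×10⁻⁵ = 282.969 K
T = 27.4 + 282.969 = 310.369 °C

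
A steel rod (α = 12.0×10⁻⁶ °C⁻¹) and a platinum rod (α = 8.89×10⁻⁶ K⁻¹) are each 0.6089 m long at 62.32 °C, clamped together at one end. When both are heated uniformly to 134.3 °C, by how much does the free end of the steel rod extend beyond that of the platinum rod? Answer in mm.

0.136 mm

ΔT = 71.98 K
steel: ΔL = 12.0×10⁻⁶ × 0.6089 m × 71.98 = 5.2594×10⁻⁴ m = 0.52594 mm
platinum: ΔL = 8.89×10⁻⁶ × 0.6089 m × 71.98 = 3.8964×10⁻⁴ m = 0.38964 mm
difference = 0.52594 − 0.38964 = 0.13630 mm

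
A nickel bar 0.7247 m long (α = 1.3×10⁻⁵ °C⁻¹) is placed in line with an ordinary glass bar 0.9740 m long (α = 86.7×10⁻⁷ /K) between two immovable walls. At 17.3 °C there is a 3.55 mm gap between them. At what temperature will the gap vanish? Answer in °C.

T = 216 °C

α₁L₁ = 9.4211×10⁻⁶ m/K, α₂L₂ = 8.44458×10⁻⁶ m/K → total 1.786568×10⁻⁵ m/K
ΔT = g/(α₁L₁+α₂L₂) = 3.55×10⁻³ / 1.786568×10⁻⁵ = 198.71 K
T = 17.3 + 198.71 = 216.01 °C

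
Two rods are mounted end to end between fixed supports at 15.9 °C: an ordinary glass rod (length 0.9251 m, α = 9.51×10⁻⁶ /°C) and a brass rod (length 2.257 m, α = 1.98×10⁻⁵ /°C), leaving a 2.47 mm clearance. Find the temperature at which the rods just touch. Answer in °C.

T = 62.1 °C

Gap closes when ΔL₁ + ΔL₂ = 2.47 mm = 2.47×10⁻³ m
(α₁L₁ + α₂L₂)ΔT = g
α₁L₁ + α₂L₂ = 9.51×10⁻⁶×0.9251 + 1.98×10⁻⁵×2.257 = 5.3486301×10⁻⁵ m/K
ΔT = 2.47×10⁻³ / 5.3486301×10⁻⁵ = 46.180 K
T = 15.9 + 46.180 = 62.080 °C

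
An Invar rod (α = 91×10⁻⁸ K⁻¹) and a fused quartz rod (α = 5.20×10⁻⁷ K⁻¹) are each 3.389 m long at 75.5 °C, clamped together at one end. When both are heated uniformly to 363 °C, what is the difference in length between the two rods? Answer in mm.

ΔT = 287.5 K
Invar: ΔL = 91×10⁻⁸ × 3.389 m × 287.5 = 8.8665×10⁻⁴ m = 0.88665 mm
fused quartz: ΔL = 5.20×10⁻⁷ × 3.389 m × 287.5 = 5.0666×10⁻⁴ m = 0.50666 mm
difference = 0.88665 − 0.50666 = 0.37999 mm

0.380 mm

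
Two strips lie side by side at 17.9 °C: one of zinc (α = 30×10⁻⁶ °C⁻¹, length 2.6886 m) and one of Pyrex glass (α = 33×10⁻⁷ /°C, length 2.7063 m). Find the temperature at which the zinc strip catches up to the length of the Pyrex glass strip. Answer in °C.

Equal length when α₁L₁ΔT − α₂L₂ΔT = L₂ − L₁ = 1.77×10⁻² m
α₁L₁ = 8.0658×10⁻⁵, α₂L₂ = 8.93079×10⁻⁶ → Δ(αL) = 7.172721×10⁻⁵ m/K
ΔT = 1.77×10⁻² / 7.172721×10⁻⁵ = 246.768 K, so T = 17.9 + 246.768 = 264.668 °C

T = 264.7 °C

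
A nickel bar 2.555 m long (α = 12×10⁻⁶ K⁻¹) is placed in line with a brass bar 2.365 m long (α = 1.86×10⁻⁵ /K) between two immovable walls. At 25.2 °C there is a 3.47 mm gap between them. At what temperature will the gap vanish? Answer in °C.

α₁L₁ = 3.066×10⁻⁵ m/K, α₂L₂ = 4.3989×10⁻⁵ m/K → total 7.4649×10⁻⁵ m/K
ΔT = g/(α₁L₁+α₂L₂) = 3.47×10⁻³ / 7.4649×10⁻⁵ = 46.484 K
T = 25.2 + 46.484 = 71.684 °C

T = 71.7 °C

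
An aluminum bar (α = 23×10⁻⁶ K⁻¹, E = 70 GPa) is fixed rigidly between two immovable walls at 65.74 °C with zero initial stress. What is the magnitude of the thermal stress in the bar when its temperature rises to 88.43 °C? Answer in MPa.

σ = 36.5 MPa

Fully constrained: the free strain ε = αΔT is blocked, so σ = Eε = EαΔT.
|ΔT| = 22.69 K
σ = 70.0×10⁹ × 23×10⁻⁶ × 22.69 = 3.65×10⁷ Pa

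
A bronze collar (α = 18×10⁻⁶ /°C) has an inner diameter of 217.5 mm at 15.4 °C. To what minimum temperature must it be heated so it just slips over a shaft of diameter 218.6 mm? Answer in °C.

T = 296 °C

Required Δd = 218.6 − 217.5 = 1.1 mm
Δd = αd₀ΔT ⇒ ΔT = Δd/(αd₀) = 1.1 / (18×10⁻⁶ × 217.5) = 280.97 K
T_min = 15.4 + 280.97 = 296.37 °C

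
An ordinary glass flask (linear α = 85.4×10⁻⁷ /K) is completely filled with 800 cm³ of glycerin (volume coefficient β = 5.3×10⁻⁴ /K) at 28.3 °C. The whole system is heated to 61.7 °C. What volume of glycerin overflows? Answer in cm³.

The flask also expands: β_container ≈ 3α = 2.562×10⁻⁵ /K
Net overflow = V₀(β_liq − 3α_cont)ΔT
β − 3α = 5.30×10⁻⁴ − 2.562×10⁻⁵ = 5.0438×10⁻⁴ /K; ΔT = 33.4 K
ΔV = 800 × 5.0438×10⁻⁴ × 33.4 = 13.5 cm³

13.5 cm³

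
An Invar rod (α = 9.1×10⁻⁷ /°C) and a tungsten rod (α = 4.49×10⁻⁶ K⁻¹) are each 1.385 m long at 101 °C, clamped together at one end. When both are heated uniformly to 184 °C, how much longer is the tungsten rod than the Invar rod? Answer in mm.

ΔT = 83 K
Invar: ΔL = 9.1×10⁻⁷ × 1.385 m × 83 = 1.0461×10⁻⁴ m = 0.10461 mm
tungsten: ΔL = 4.49×10⁻⁶ × 1.385 m × 83 = 5.1615×10⁻⁴ m = 0.51615 mm
difference = 0.51615 − 0.10461 = 0.41154 mm

0.412 mm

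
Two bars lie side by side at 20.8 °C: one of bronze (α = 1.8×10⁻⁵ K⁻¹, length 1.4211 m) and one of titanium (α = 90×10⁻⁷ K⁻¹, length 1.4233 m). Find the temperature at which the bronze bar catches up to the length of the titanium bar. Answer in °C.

Equal length when α₁L₁ΔT − α₂L₂ΔT = L₂ − L₁ = 2.20×10⁻³ m
α₁L₁ = 2.55798×10⁻⁵, α₂L₂ = 1.28097×10⁻⁵ → Δ(αL) = 1.27701×10⁻⁵ m/K
ΔT = 2.20×10⁻³ / 1.27701×10⁻⁵ = 172.277 K, so T = 20.8 + 172.277 = 193.077 °C

T = 193.1 °C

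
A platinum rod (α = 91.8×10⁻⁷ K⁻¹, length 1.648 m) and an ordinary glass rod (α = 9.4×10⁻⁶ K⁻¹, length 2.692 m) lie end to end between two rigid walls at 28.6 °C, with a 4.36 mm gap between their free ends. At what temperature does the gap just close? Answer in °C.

T = 136 °C

Gap closes when ΔL₁ + ΔL₂ = 4.36 mm = 4.36×10⁻³ m
(α₁L₁ + α₂L₂)ΔT = g
α₁L₁ + α₂L₂ = 91.8×10⁻⁷×1.648 + 9.4×10⁻⁶×2.692 = 4.043344×10⁻⁵ m/K
ΔT = 4.36×10⁻³ / 4.043344×10⁻⁵ = 107.83 K
T = 28.6 + 107.83 = 136.43 °C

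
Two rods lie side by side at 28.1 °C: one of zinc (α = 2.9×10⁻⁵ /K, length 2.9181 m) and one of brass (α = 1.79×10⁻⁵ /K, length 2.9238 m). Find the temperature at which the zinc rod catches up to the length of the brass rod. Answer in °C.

Equal length when α₁L₁ΔT − α₂L₂ΔT = L₂ − L₁ = 5.70×10⁻³ m
α₁L₁ = 8.46249×10⁻⁵, α₂L₂ = 5.233602×10⁻⁵ → Δ(αL) = 3.228888×10⁻⁵ m/K
ΔT = 5.70×10⁻³ / 3.228888×10⁻⁵ = 176.531 K, so T = 28.1 + 176.531 = 204.631 °C

T = 204.6 °C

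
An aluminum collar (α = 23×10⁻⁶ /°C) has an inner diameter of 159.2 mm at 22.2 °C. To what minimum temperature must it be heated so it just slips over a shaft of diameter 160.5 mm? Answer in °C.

T = 377 °C

Required Δd = 160.5 − 159.2 = 1.3 mm
Δd = αd₀ΔT ⇒ ΔT = Δd/(αd₀) = 1.3 / (23×10⁻⁶ × 159.2) = 355.04 K
T_min = 22.2 + 355.04 = 377.24 °C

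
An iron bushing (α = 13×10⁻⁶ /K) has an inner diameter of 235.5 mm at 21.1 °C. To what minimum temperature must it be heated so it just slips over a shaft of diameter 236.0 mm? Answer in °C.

T = 184 °C

Required Δd = 236.0 − 235.5 = 0.5 mm
Δd = αd₀ΔT ⇒ ΔT = Δd/(αd₀) = 0.5 / (13×10⁻⁶ × 235.5) = 163.32 K
T_min = 21.1 + 163.32 = 184.42 °C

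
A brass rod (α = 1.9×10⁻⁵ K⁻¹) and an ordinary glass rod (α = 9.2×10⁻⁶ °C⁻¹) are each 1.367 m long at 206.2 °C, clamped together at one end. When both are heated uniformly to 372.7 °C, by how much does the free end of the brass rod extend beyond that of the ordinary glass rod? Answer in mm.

2.23 mm

ΔT = 166.5 K
brass: ΔL = 1.9×10⁻⁵ × 1.367 m × 166.5 = 4.3245×10⁻³ m = 4.3245 mm
ordinary glass: ΔL = 9.2×10⁻⁶ × 1.367 m × 166.5 = 2.0940×10⁻³ m = 2.0940 mm
difference = 4.3245 − 2.0940 = 2.2305 mm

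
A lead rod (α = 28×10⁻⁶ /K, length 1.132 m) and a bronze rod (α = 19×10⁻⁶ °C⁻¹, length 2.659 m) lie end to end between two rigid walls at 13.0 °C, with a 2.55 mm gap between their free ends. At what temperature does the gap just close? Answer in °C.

T = 44.0 °C

Gap closes when ΔL₁ + ΔL₂ = 2.55 mm = 2.55×10⁻³ m
(α₁L₁ + α₂L₂)ΔT = g
α₁L₁ + α₂L₂ = 28×10⁻⁶×1.132 + 19×10⁻⁶×2.659 = 8.2217×10⁻⁵ m/K
ΔT = 2.55×10⁻³ / 8.2217×10⁻⁵ = 31.015 K
T = 13.0 + 31.015 = 44.015 °C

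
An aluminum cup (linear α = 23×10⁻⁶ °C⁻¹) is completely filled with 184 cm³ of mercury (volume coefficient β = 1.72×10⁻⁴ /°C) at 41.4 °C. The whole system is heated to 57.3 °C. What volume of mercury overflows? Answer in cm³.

0.301 cm³

The cup also expands: β_container ≈ 3α = 6.9×10⁻⁵ /K
Net overflow = V₀(β_liq − 3α_cont)ΔT
β − 3α = 1.72×10⁻⁴ − 6.9×10⁻⁵ = 1.03×10⁻⁴ /K; ΔT = 15.9 K
ΔV = 184 × 1.03×10⁻⁴ × 15.9 = 0.301 cm³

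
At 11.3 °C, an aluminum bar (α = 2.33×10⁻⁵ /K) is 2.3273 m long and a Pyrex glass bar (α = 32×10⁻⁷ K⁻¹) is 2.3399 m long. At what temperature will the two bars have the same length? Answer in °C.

L₁(1 + α₁ΔT) = L₂(1 + α₂ΔT) ⇒ ΔT = (L₂ − L₁)/(α₁L₁ − α₂L₂)
L₂ − L₁ = 2.3399 − 2.3273 = 1.26×10⁻² m
α₁L₁ − α₂L₂ = 2.33×10⁻⁵×2.3273 − 32×10⁻⁷×2.3399 = 4.673841×10⁻⁵ m/K
ΔT = 1.26×10⁻² / 4.673841×10⁻⁵ = 269.586 K
T = 11.3 + 269.586 = 280.886 °C

T = 280.9 °C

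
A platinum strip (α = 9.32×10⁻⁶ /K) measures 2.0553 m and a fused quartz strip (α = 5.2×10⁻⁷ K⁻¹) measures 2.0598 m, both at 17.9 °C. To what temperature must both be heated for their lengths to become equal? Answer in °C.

L₁(1 + α₁ΔT) = L₂(1 + α₂ΔT) ⇒ ΔT = (L₂ − L₁)/(α₁L₁ − α₂L₂)
L₂ − L₁ = 2.0598 − 2.0553 = 4.50×10⁻³ m
α₁L₁ − α₂L₂ = 9.32×10⁻⁶×2.0553 − 5.2×10⁻⁷×2.0598 = 1.80843×10⁻⁵ m/K
ΔT = 4.50×10⁻³ / 1.80843×10⁻⁵ = 248.835 K
T = 17.9 + 248.835 = 266.735 °C

T = 266.7 °C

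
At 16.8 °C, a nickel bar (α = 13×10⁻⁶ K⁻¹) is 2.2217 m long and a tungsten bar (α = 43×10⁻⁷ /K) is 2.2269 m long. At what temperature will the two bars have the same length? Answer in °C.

Equal length when α₁L₁ΔT − α₂L₂ΔT = L₂ − L₁ = 5.20×10⁻³ m
α₁L₁ = 2.88821×10⁻⁵, α₂L₂ = 9.57567×10⁻⁶ → Δ(αL) = 1.930643×10⁻⁵ m/K
ΔT = 5.20×10⁻³ / 1.930643×10⁻⁵ = 269.340 K, so T = 16.8 + 269.340 = 286.140 °C

T = 286.1 °C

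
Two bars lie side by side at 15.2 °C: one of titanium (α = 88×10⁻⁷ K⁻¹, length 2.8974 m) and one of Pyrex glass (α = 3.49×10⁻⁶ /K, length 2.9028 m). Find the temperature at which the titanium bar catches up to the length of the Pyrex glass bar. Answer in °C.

L₁(1 + α₁ΔT) = L₂(1 + α₂ΔT) ⇒ ΔT = (L₂ − L₁)/(α₁L₁ − α₂L₂)
L₂ − L₁ = 2.9028 − 2.8974 = 5.40×10⁻³ m
α₁L₁ − α₂L₂ = 88×10⁻⁷×2.8974 − 3.49×10⁻⁶×2.9028 = 1.5366348×10⁻⁵ m/K
ΔT = 5.40×10⁻³ / 1.5366348×10⁻⁵ = 351.417 K
T = 15.2 + 351.417 = 366.617 °C

T = 366.6 °C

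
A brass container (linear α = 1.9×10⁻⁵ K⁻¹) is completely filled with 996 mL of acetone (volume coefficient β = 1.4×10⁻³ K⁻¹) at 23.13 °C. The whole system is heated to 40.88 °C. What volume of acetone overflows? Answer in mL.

23.7 mL

The container also expands: β_container ≈ 3α = 5.7×10⁻⁵ /K
Net overflow = V₀(β_liq − 3α_cont)ΔT
β − 3α = 1.40×10⁻³ − 5.7×10⁻⁵ = 1.343×10⁻³ /K; ΔT = 17.75 K
ΔV = 996 × 1.343×10⁻³ × 17.75 = 23.7 mL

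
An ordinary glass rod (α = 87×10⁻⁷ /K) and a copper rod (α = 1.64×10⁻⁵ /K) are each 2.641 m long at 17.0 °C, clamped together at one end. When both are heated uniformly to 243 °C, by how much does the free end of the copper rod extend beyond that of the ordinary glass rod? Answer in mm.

4.60 mm

ΔT = 226.0 K
ordinary glass: ΔL = 87×10⁻⁷ × 2.641 m × 226.0 = 5.1927×10⁻³ m = 5.1927 mm
copper: ΔL = 1.64×10⁻⁵ × 2.641 m × 226.0 = 9.7886×10⁻³ m = 9.7886 mm
difference = 9.7886 − 5.1927 = 4.5959 mm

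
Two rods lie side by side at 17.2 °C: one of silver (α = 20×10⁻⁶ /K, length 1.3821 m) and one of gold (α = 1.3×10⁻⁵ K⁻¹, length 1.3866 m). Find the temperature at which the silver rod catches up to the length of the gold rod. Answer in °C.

T = 485.2 °C

Equal length when α₁L₁ΔT − α₂L₂ΔT = L₂ − L₁ = 4.50×10⁻³ m
α₁L₁ = 2.7642×10⁻⁵, α₂L₂ = 1.80258×10⁻⁵ → Δ(αL) = 9.6162×10⁻⁶ m/K
ΔT = 4.50×10⁻³ / 9.6162×10⁻⁶ = 467.960 K, so T = 17.2 + 467.960 = 485.160 °C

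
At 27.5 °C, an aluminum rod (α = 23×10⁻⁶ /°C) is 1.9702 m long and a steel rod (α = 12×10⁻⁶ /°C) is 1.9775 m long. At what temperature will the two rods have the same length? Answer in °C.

T = 365.7 °C

Equal length when α₁L₁ΔT − α₂L₂ΔT = L₂ − L₁ = 7.30×10⁻³ m
α₁L₁ = 4.53146×10⁻⁵, α₂L₂ = 2.373×10⁻⁵ → Δ(αL) = 2.15846×10⁻⁵ m/K
ΔT = 7.30×10⁻³ / 2.15846×10⁻⁵ = 338.204 K, so T = 27.5 + 338.204 = 365.704 °C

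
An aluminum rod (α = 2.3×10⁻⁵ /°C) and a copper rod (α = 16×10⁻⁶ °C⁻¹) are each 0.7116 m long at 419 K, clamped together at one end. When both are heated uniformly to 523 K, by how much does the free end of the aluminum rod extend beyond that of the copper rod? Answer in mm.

0.518 mm

ΔT = 104 K
aluminum: ΔL = 2.3×10⁻⁵ × 0.7116 m × 104 = 1.7021×10⁻³ m = 1.7021 mm
copper: ΔL = 16×10⁻⁶ × 0.7116 m × 104 = 1.1841×10⁻³ m = 1.1841 mm
difference = 1.7021 − 1.1841 = 0.5180 mm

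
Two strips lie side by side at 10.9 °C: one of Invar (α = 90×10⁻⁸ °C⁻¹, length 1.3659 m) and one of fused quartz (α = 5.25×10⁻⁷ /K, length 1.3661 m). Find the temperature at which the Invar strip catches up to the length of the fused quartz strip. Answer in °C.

T = 401.4 °C

Equal length when α₁L₁ΔT − α₂L₂ΔT = L₂ − L₁ = 2.00×10⁻⁴ m
α₁L₁ = 1.22931×10⁻⁶, α₂L₂ = 7.172025×10⁻⁷ → Δ(αL) = 5.121075×10⁻⁷ m/K
ΔT = 2.00×10⁻⁴ / 5.121075×10⁻⁷ = 390.543 K, so T = 10.9 + 390.543 = 401.443 °C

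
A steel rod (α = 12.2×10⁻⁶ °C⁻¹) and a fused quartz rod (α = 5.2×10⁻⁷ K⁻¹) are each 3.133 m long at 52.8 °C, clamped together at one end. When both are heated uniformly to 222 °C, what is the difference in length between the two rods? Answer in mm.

6.19 mm

ΔT = 169.2 K
steel: ΔL = 12.2×10⁻⁶ × 3.133 m × 169.2 = 6.4673×10⁻³ m = 6.4673 mm
fused quartz: ΔL = 5.2×10⁻⁷ × 3.133 m × 169.2 = 2.7565×10⁻⁴ m = 0.27565 mm
difference = 6.4673 − 0.27565 = 6.19165 mm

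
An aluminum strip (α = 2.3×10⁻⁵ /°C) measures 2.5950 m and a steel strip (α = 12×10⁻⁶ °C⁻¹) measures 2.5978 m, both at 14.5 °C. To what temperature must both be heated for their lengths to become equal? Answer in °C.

Equal length when α₁L₁ΔT − α₂L₂ΔT = L₂ − L₁ = 2.80×10⁻³ m
α₁L₁ = 5.9685×10⁻⁵, α₂L₂ = 3.11736×10⁻⁵ → Δ(αL) = 2.85114×10⁻⁵ m/K
ΔT = 2.80×10⁻³ / 2.85114×10⁻⁵ = 98.206 K, so T = 14.5 + 98.206 = 112.706 °C

T = 112.7 °C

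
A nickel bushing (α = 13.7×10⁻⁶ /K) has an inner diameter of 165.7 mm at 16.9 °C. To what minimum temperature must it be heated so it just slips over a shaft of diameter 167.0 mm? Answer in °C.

T = 590 °C

Required Δd = 167.0 − 165.7 = 1.3 mm
Δd = αd₀ΔT ⇒ ΔT = Δd/(αd₀) = 1.3 / (13.7×10⁻⁶ × 165.7) = 572.66 K
T_min = 16.9 + 572.66 = 589.56 °C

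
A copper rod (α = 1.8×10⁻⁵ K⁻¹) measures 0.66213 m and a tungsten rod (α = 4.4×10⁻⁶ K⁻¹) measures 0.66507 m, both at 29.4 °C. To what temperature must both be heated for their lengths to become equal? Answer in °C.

T = 356.4 °C

L₁(1 + α₁ΔT) = L₂(1 + α₂ΔT) ⇒ ΔT = (L₂ − L₁)/(α₁L₁ − α₂L₂)
L₂ − L₁ = 0.66507 − 0.66213 = 2.94×10⁻³ m
α₁L₁ − α₂L₂ = 1.8×10⁻⁵×0.66213 − 4.4×10⁻⁶×0.66507 = 8.992032×10⁻⁶ m/K
ΔT = 2.94×10⁻³ / 8.992032×10⁻⁶ = 326.956 K
T = 29.4 + 326.956 = 356.356 °C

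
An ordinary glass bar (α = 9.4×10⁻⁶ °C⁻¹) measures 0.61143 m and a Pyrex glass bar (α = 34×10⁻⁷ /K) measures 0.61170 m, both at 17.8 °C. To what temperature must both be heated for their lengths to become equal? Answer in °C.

L₁(1 + α₁ΔT) = L₂(1 + α₂ΔT) ⇒ ΔT = (L₂ − L₁)/(α₁L₁ − α₂L₂)
L₂ − L₁ = 0.61170 − 0.61143 = 2.70×10⁻⁴ m
α₁L₁ − α₂L₂ = 9.4×10⁻⁶×0.61143 − 34×10⁻⁷×0.61170 = 3.667662×10⁻⁶ m/K
ΔT = 2.70×10⁻⁴ / 3.667662×10⁻⁶ = 73.6164 K
T = 17.8 + 73.6164 = 91.4164 °C

T = 91.42 °C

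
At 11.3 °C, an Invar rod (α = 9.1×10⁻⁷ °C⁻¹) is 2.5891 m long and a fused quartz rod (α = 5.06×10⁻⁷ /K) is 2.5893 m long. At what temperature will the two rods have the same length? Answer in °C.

Equal length when α₁L₁ΔT − α₂L₂ΔT = L₂ − L₁ = 2.00×10⁻⁴ m
α₁L₁ = 2.356081×10⁻⁶, α₂L₂ = 1.3101858×10⁻⁶ → Δ(αL) = 1.0458952×10⁻⁶ m/K
ΔT = 2.00×10⁻⁴ / 1.0458952×10⁻⁶ = 191.224 K, so T = 11.3 + 191.224 = 202.524 °C

T = 202.5 °C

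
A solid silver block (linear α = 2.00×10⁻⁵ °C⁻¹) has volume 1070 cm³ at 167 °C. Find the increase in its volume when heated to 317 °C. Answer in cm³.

ΔV = 9.63 cm³

Isotropic solid: β ≈ 3α = 6.0×10⁻⁵ /K; ΔT = 150 K
ΔV = 3αV₀ΔT = 3(2.00×10⁻⁵)(1070)(150) = 9.63 cm³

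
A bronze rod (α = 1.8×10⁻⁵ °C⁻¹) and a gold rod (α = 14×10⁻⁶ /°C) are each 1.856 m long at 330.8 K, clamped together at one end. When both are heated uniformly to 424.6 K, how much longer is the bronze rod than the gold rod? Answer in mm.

ΔT = 93.8 K
bronze: ΔL = 1.8×10⁻⁵ × 1.856 m × 93.8 = 3.1337×10⁻³ m = 3.1337 mm
gold: ΔL = 14×10⁻⁶ × 1.856 m × 93.8 = 2.4373×10⁻³ m = 2.4373 mm
difference = 3.1337 − 2.4373 = 0.6964 mm

0.696 mm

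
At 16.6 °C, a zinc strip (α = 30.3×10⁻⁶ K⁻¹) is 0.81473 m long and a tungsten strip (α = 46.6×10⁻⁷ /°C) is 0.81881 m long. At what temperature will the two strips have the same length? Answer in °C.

T = 212.1 °C

Equal length when α₁L₁ΔT − α₂L₂ΔT = L₂ − L₁ = 4.08×10⁻³ m
α₁L₁ = 2.4686319×10⁻⁵, α₂L₂ = 3.8156546×10⁻⁶ → Δ(αL) = 2.08706644×10⁻⁵ m/K
ΔT = 4.08×10⁻³ / 2.08706644×10⁻⁵ = 195.490 K, so T = 16.6 + 195.490 = 212.090 °C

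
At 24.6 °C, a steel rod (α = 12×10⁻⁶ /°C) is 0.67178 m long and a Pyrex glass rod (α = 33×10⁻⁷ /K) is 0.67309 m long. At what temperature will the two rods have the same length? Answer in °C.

Equal length when α₁L₁ΔT − α₂L₂ΔT = L₂ − L₁ = 1.31×10⁻³ m
α₁L₁ = 8.06136×10⁻⁶, α₂L₂ = 2.221197×10⁻⁶ → Δ(αL) = 5.840163×10⁻⁶ m/K
ΔT = 1.31×10⁻³ / 5.840163×10⁻⁶ = 224.309 K, so T = 24.6 + 224.309 = 248.909 °C

T = 248.9 °C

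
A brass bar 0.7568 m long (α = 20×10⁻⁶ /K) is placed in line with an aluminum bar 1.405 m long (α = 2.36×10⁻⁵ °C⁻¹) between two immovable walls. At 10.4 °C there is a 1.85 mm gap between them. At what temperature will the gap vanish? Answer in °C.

T = 48.7 °C

Gap closes when ΔL₁ + ΔL₂ = 1.85 mm = 1.85×10⁻³ m
(α₁L₁ + α₂L₂)ΔT = g
α₁L₁ + α₂L₂ = 20×10⁻⁶×0.7568 + 2.36×10⁻⁵×1.405 = 4.8294×10⁻⁵ m/K
ΔT = 1.85×10⁻³ / 4.8294×10⁻⁵ = 38.307 K
T = 10.4 + 38.307 = 48.707 °C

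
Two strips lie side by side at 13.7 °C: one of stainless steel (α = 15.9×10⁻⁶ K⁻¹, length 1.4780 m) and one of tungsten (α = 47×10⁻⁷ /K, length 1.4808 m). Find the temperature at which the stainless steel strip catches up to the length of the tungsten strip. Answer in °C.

L₁(1 + α₁ΔT) = L₂(1 + α₂ΔT) ⇒ ΔT = (L₂ − L₁)/(α₁L₁ − α₂L₂)
L₂ − L₁ = 1.4808 − 1.4780 = 2.80×10⁻³ m
α₁L₁ − α₂L₂ = 15.9×10⁻⁶×1.4780 − 47×10⁻⁷×1.4808 = 1.654044×10⁻⁵ m/K
ΔT = 2.80×10⁻³ / 1.654044×10⁻⁵ = 169.282 K
T = 13.7 + 169.282 = 182.982 °C

T = 183.0 °C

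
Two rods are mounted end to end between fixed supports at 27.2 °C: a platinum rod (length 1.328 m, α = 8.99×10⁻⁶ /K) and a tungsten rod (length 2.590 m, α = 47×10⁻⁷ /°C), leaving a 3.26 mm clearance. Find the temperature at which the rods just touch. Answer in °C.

T = 162 °C

Gap closes when ΔL₁ + ΔL₂ = 3.26 mm = 3.26×10⁻³ m
(α₁L₁ + α₂L₂)ΔT = g
α₁L₁ + α₂L₂ = 8.99×10⁻⁶×1.328 + 47×10⁻⁷×2.590 = 2.411172×10⁻⁵ m/K
ΔT = 3.26×10⁻³ / 2.411172×10⁻⁵ = 135.20 K
T = 27.2 + 135.20 = 162.40 °C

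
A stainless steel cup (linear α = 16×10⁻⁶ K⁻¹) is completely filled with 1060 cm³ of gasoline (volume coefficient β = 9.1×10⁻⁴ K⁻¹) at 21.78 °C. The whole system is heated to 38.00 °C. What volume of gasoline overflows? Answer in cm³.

The cup also expands: β_container ≈ 3α = 4.8×10⁻⁵ /K
Net overflow = V₀(β_liq − 3α_cont)ΔT
β − 3α = 9.10×10⁻⁴ − 4.8×10⁻⁵ = 8.62×10⁻⁴ /K; ΔT = 16.22 K
ΔV = 1060 × 8.62×10⁻⁴ × 16.22 = 14.8 cm³

14.8 cm³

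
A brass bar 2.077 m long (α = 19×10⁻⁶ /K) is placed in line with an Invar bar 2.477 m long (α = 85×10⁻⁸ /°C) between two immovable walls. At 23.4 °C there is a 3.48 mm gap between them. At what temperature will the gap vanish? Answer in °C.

Gap closes when ΔL₁ + ΔL₂ = 3.48 mm = 3.48×10⁻³ m
(α₁L₁ + α₂L₂)ΔT = g
α₁L₁ + α₂L₂ = 19×10⁻⁶×2.077 + 85×10⁻⁸×2.477 = 4.156845×10⁻⁵ m/K
ΔT = 3.48×10⁻³ / 4.156845×10⁻⁵ = 83.72 K
T = 23.4 + 83.72 = 107.12 °C

T = 107 °C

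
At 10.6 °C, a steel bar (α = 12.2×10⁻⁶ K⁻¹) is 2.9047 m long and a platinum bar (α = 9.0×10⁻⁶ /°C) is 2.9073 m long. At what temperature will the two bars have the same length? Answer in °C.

L₁(1 + α₁ΔT) = L₂(1 + α₂ΔT) ⇒ ΔT = (L₂ − L₁)/(α₁L₁ − α₂L₂)
L₂ − L₁ = 2.9073 − 2.9047 = 2.60×10⁻³ m
α₁L₁ − α₂L₂ = 12.2×10⁻⁶×2.9047 − 9.0×10⁻⁶×2.9073 = 9.27164×10⁻⁶ m/K
ΔT = 2.60×10⁻³ / 9.27164×10⁻⁶ = 280.425 K
T = 10.6 + 280.425 = 291.025 °C

T = 291.0 °C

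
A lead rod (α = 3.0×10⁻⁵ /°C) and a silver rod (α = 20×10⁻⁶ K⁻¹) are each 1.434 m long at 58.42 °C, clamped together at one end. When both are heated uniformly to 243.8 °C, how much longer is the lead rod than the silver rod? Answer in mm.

2.66 mm

ΔT = 185.38 K
lead: ΔL = 3.0×10⁻⁵ × 1.434 m × 185.38 = 7.9750×10⁻³ m = 7.9750 mm
silver: ΔL = 20×10⁻⁶ × 1.434 m × 185.38 = 5.3167×10⁻³ m = 5.3167 mm
difference = 7.9750 − 5.3167 = 2.6583 mm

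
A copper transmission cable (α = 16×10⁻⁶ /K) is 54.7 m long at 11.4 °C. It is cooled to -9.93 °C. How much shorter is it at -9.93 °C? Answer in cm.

|ΔT| = |-9.93 − 11.4| = 21.33 K
ΔL = αL₀ΔT = (16×10⁻⁶)(54.7)(21.33) = 1.87×10⁻² m

ΔL = 1.87 cm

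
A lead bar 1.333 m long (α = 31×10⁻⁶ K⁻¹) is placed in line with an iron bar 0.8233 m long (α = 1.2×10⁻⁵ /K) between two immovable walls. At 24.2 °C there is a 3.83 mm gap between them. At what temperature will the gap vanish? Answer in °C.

Gap closes when ΔL₁ + ΔL₂ = 3.83 mm = 3.83×10⁻³ m
(α₁L₁ + α₂L₂)ΔT = g
α₁L₁ + α₂L₂ = 31×10⁻⁶×1.333 + 1.2×10⁻⁵×0.8233 = 5.12026×10⁻⁵ m/K
ΔT = 3.83×10⁻³ / 5.12026×10⁻⁵ = 74.801 K
T = 24.2 + 74.801 = 99.001 °C

T = 99.0 °C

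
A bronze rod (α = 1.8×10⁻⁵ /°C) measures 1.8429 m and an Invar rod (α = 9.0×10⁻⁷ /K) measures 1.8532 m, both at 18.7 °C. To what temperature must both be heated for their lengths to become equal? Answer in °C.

T = 345.6 °C

L₁(1 + α₁ΔT) = L₂(1 + α₂ΔT) ⇒ ΔT = (L₂ − L₁)/(α₁L₁ − α₂L₂)
L₂ − L₁ = 1.8532 − 1.8429 = 1.03×10⁻² m
α₁L₁ − α₂L₂ = 1.8×10⁻⁵×1.8429 − 9.0×10⁻⁷×1.8532 = 3.150432×10⁻⁵ m/K
ΔT = 1.03×10⁻² / 3.150432×10⁻⁵ = 326.939 K
T = 18.7 + 326.939 = 345.639 °C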